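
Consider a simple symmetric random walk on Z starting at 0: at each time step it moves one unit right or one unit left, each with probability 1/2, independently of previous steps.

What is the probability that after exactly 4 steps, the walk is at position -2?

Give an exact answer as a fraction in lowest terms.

Answer: 1/4

Derivation:
To reach position -2 after 4 steps: need 1 step of +1 and 3 of -1.
Favorable paths: C(4,1) = 4
Total paths: 2^4 = 16
P = 4/16 = 1/4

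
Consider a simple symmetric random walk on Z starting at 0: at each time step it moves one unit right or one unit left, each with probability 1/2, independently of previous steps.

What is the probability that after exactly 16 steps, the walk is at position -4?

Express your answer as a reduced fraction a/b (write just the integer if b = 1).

Answer: 1001/8192

Derivation:
To reach position -4 after 16 steps: need 6 steps of +1 and 10 of -1.
Favorable paths: C(16,6) = 8008
Total paths: 2^16 = 65536
P = 8008/65536 = 1001/8192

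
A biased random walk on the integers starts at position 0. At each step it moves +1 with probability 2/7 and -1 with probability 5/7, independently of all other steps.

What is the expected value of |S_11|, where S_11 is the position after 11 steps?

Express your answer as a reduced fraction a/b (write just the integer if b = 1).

Answer: 198542817/40353607

Derivation:
S_11 takes values m ≡ 1 (mod 2) with |m| ≤ 11; P(S_11=m) = C(11,(11+m)/2) · (2/7)^((11+m)/2) · (5/7)^((11-m)/2).
Distribution: P(S=-11)=48828125/1977326743, P(S=-9)=214843750/1977326743, P(S=-7)=429687500/1977326743, P(S=-5)=515625000/1977326743, P(S=-3)=412500000/1977326743, P(S=-1)=33000000/282475249, P(S=1)=13200000/282475249, P(S=3)=26400000/1977326743, P(S=5)=5280000/1977326743, P(S=7)=704000/1977326743, P(S=9)=56320/1977326743, P(S=11)=2048/1977326743
E[|S_11|] = Σ_m |m|·P(S_11=m) = 198542817/40353607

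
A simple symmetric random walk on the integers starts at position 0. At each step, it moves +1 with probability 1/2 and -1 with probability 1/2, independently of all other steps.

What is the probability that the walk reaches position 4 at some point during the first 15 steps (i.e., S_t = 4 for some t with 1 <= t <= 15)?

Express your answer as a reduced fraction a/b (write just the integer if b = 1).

Answer: 309/1024

Derivation:
Count via complement. Let g(t,s) = #length-t paths at position s with S_1..S_t all ≠ 4.
g(t,s) = g(t-1,s-1) + g(t-1,s+1) for s ≠ 4; g(t,4) = 0.
t=0: g(0,0)=1
t=1: g(1,-1)=1 g(1,1)=1
t=2: g(2,-2)=1 g(2,0)=2 g(2,2)=1
t=3: g(3,-3)=1 g(3,-1)=3 g(3,1)=3 g(3,3)=1
t=4: g(4,-4)=1 g(4,-2)=4 g(4,0)=6 g(4,2)=4
t=5: g(5,-5)=1 g(5,-3)=5 g(5,-1)=10 g(5,1)=10 g(5,3)=4
t=6: g(6,-6)=1 g(6,-4)=6 g(6,-2)=15 g(6,0)=20 g(6,2)=14
t=7: g(7,-7)=1 g(7,-5)=7 g(7,-3)=21 g(7,-1)=35 g(7,1)=34 g(7,3)=14
t=8: g(8,-8)=1 g(8,-6)=8 g(8,-4)=28 g(8,-2)=56 g(8,0)=69 g(8,2)=48
t=9: g(9,-9)=1 g(9,-7)=9 g(9,-5)=36 g(9,-3)=84 g(9,-1)=125 g(9,1)=117 g(9,3)=48
t=10: g(10,-10)=1 g(10,-8)=10 g(10,-6)=45 g(10,-4)=120 g(10,-2)=209 g(10,0)=242 g(10,2)=165
t=11: g(11,-11)=1 g(11,-9)=11 g(11,-7)=55 g(11,-5)=165 g(11,-3)=329 g(11,-1)=451 g(11,1)=407 g(11,3)=165
t=12: g(12,-12)=1 g(12,-10)=12 g(12,-8)=66 g(12,-6)=220 g(12,-4)=494 g(12,-2)=780 g(12,0)=858 g(12,2)=572
t=13: g(13,-13)=1 g(13,-11)=13 g(13,-9)=78 g(13,-7)=286 g(13,-5)=714 g(13,-3)=1274 g(13,-1)=1638 g(13,1)=1430 g(13,3)=572
t=14: g(14,-14)=1 g(14,-12)=14 g(14,-10)=91 g(14,-8)=364 g(14,-6)=1000 g(14,-4)=1988 g(14,-2)=2912 g(14,0)=3068 g(14,2)=2002
t=15: g(15,-15)=1 g(15,-13)=15 g(15,-11)=105 g(15,-9)=455 g(15,-7)=1364 g(15,-5)=2988 g(15,-3)=4900 g(15,-1)=5980 g(15,1)=5070 g(15,3)=2002
Paths never hitting 4: Σ_s g(15,s) = 22880
Paths hitting 4: 2^15 - 22880 = 9888
P = 9888/32768 = 309/1024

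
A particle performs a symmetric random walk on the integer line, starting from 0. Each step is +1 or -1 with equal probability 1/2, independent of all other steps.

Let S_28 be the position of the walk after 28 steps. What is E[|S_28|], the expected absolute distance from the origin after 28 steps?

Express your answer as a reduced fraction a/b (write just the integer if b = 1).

Answer: 35102025/8388608

Derivation:
S_28 takes values m ≡ 0 (mod 2) with |m| ≤ 28; P(S_28=m) = C(28,(28+m)/2)/2^28.
Total paths: 2^28 = 268435456
Distribution: P(S=-28)=1/268435456, P(S=-26)=28/268435456, P(S=-24)=378/268435456, P(S=-22)=3276/268435456, P(S=-20)=20475/268435456, P(S=-18)=98280/268435456, P(S=-16)=376740/268435456, P(S=-14)=1184040/268435456, P(S=-12)=3108105/268435456, P(S=-10)=6906900/268435456, P(S=-8)=13123110/268435456, P(S=-6)=21474180/268435456, P(S=-4)=30421755/268435456, P(S=-2)=37442160/268435456, P(S=0)=40116600/268435456, P(S=2)=37442160/268435456, P(S=4)=30421755/268435456, P(S=6)=21474180/268435456, P(S=8)=13123110/268435456, P(S=10)=6906900/268435456, P(S=12)=3108105/268435456, P(S=14)=1184040/268435456, P(S=16)=376740/268435456, P(S=18)=98280/268435456, P(S=20)=20475/268435456, P(S=22)=3276/268435456, P(S=24)=378/268435456, P(S=26)=28/268435456, P(S=28)=1/268435456
E[|S_28|] = Σ_m |m|·P(S_28=m) = 1123264800/268435456 = 35102025/8388608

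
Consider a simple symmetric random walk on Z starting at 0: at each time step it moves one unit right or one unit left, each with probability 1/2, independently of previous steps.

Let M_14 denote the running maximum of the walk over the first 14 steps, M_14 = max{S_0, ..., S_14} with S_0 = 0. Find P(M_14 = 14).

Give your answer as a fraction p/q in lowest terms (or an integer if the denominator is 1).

Let M_14 = max(S_0,...,S_14). Use the reflection principle: for j ≥ 1, #{paths with M_14 ≥ j} = #{S_14 ≥ j} + #{S_14 ≥ j+1}.
By reflection, #{M_14 ≥ 14} = #{S_14 ≥ 14} + #{S_14 ≥ 15} = 1 + 0 = 1.
#{M_14 ≥ 15} = #{S_14 ≥ 15} + #{S_14 ≥ 16} = 0 + 0 = 0.
#{M_14 = 14} = 1 - 0 = 1.
P(M_14 = 14) = 1/16384 = 1/16384

Answer: 1/16384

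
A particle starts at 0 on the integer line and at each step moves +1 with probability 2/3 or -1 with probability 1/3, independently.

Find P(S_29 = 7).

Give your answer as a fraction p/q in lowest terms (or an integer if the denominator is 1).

Answer: 3023157329920/22876792454961

Derivation:
To reach position 7 after 29 steps: need 18 steps of +1 and 11 steps of -1.
Number of such sequences: C(29,18) = 34597290
Each has probability (2/3)^18 · (1/3)^11 = 262144/68630377364883
P = 34597290 · 262144/68630377364883 = 3023157329920/22876792454961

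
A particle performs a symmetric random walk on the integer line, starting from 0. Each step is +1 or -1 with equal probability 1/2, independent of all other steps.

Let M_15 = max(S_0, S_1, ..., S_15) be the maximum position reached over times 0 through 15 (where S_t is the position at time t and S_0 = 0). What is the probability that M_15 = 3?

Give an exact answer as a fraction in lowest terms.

Let M_15 = max(S_0,...,S_15). Use the reflection principle: for j ≥ 1, #{paths with M_15 ≥ j} = #{S_15 ≥ j} + #{S_15 ≥ j+1}.
By reflection, #{M_15 ≥ 3} = #{S_15 ≥ 3} + #{S_15 ≥ 4} = 9949 + 4944 = 14893.
#{M_15 ≥ 4} = #{S_15 ≥ 4} + #{S_15 ≥ 5} = 4944 + 4944 = 9888.
#{M_15 = 3} = 14893 - 9888 = 5005.
P(M_15 = 3) = 5005/32768 = 5005/32768

Answer: 5005/32768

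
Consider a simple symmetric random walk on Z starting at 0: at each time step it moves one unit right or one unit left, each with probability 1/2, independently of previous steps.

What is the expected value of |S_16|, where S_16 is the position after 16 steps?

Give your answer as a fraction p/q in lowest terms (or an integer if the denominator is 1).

Answer: 6435/2048

Derivation:
S_16 takes values m ≡ 0 (mod 2) with |m| ≤ 16; P(S_16=m) = C(16,(16+m)/2)/2^16.
Total paths: 2^16 = 65536
Distribution: P(S=-16)=1/65536, P(S=-14)=16/65536, P(S=-12)=120/65536, P(S=-10)=560/65536, P(S=-8)=1820/65536, P(S=-6)=4368/65536, P(S=-4)=8008/65536, P(S=-2)=11440/65536, P(S=0)=12870/65536, P(S=2)=11440/65536, P(S=4)=8008/65536, P(S=6)=4368/65536, P(S=8)=1820/65536, P(S=10)=560/65536, P(S=12)=120/65536, P(S=14)=16/65536, P(S=16)=1/65536
E[|S_16|] = Σ_m |m|·P(S_16=m) = 205920/65536 = 6435/2048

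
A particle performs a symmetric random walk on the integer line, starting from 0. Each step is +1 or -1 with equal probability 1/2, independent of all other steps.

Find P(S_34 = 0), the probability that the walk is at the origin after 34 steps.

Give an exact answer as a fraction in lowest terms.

Answer: 583401555/4294967296

Derivation:
To return to 0 after 34 steps: need exactly 17 steps of +1 and 17 of -1.
Favorable paths: C(34,17) = 2333606220
Total paths: 2^34 = 17179869184
P = 2333606220/17179869184 = 583401555/4294967296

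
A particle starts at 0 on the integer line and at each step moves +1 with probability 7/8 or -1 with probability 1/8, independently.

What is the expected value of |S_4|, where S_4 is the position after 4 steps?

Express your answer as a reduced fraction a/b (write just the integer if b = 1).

Answer: 1551/512

Derivation:
S_4 takes values m ≡ 0 (mod 2) with |m| ≤ 4; P(S_4=m) = C(4,(4+m)/2) · (7/8)^((4+m)/2) · (1/8)^((4-m)/2).
Distribution: P(S=-4)=1/4096, P(S=-2)=7/1024, P(S=0)=147/2048, P(S=2)=343/1024, P(S=4)=2401/4096
E[|S_4|] = Σ_m |m|·P(S_4=m) = 1551/512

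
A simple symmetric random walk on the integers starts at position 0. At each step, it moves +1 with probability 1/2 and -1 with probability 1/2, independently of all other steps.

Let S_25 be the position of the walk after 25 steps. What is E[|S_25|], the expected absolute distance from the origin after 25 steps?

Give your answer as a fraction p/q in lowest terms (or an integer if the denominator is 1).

S_25 takes values m ≡ 1 (mod 2) with |m| ≤ 25; P(S_25=m) = C(25,(25+m)/2)/2^25.
Total paths: 2^25 = 33554432
Distribution: P(S=-25)=1/33554432, P(S=-23)=25/33554432, P(S=-21)=300/33554432, P(S=-19)=2300/33554432, P(S=-17)=12650/33554432, P(S=-15)=53130/33554432, P(S=-13)=177100/33554432, P(S=-11)=480700/33554432, P(S=-9)=1081575/33554432, P(S=-7)=2042975/33554432, P(S=-5)=3268760/33554432, P(S=-3)=4457400/33554432, P(S=-1)=5200300/33554432, P(S=1)=5200300/33554432, P(S=3)=4457400/33554432, P(S=5)=3268760/33554432, P(S=7)=2042975/33554432, P(S=9)=1081575/33554432, P(S=11)=480700/33554432, P(S=13)=177100/33554432, P(S=15)=53130/33554432, P(S=17)=12650/33554432, P(S=19)=2300/33554432, P(S=21)=300/33554432, P(S=23)=25/33554432, P(S=25)=1/33554432
E[|S_25|] = Σ_m |m|·P(S_25=m) = 135207800/33554432 = 16900975/4194304

Answer: 16900975/4194304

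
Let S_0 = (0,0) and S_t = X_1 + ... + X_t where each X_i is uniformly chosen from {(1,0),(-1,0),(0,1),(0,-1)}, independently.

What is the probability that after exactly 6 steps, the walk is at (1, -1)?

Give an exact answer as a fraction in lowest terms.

Answer: 75/1024

Derivation:
Let h be the number of horizontal steps (so 6-h are vertical). To end at (1,-1) need (h+1)/2 right-steps and ((6-h)-1)/2 up-steps.
Sum over h with 1 ≤ h ≤ 5, h ≡ 1 (mod 2), 6-h ≡ 1 (mod 2):
h=1: C(6,1)·C(1,1)·C(5,2) = 6·1·10 = 60
h=3: C(6,3)·C(3,2)·C(3,1) = 20·3·3 = 180
h=5: C(6,5)·C(5,3)·C(1,0) = 6·10·1 = 60
Total favorable: 300
Total paths: 4^6 = 4096
P = 300/4096 = 75/1024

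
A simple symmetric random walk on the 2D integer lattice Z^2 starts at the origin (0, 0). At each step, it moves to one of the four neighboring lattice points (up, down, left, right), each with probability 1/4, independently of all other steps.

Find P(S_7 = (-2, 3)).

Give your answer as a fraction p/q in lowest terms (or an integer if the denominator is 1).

Let h be the number of horizontal steps (so 7-h are vertical). To end at (-2,3) need (h-2)/2 right-steps and ((7-h)+3)/2 up-steps.
Sum over h with 2 ≤ h ≤ 4, h ≡ 0 (mod 2), 7-h ≡ 1 (mod 2):
h=2: C(7,2)·C(2,0)·C(5,4) = 21·1·5 = 105
h=4: C(7,4)·C(4,1)·C(3,3) = 35·4·1 = 140
Total favorable: 245
Total paths: 4^7 = 16384
P = 245/16384 = 245/16384

Answer: 245/16384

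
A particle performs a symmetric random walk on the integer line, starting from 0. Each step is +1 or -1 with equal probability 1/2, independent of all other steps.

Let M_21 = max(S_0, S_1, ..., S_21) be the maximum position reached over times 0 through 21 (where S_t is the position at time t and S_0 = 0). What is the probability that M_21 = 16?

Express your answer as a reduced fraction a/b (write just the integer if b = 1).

Answer: 105/1048576

Derivation:
Let M_21 = max(S_0,...,S_21). Use the reflection principle: for j ≥ 1, #{paths with M_21 ≥ j} = #{S_21 ≥ j} + #{S_21 ≥ j+1}.
By reflection, #{M_21 ≥ 16} = #{S_21 ≥ 16} + #{S_21 ≥ 17} = 232 + 232 = 464.
#{M_21 ≥ 17} = #{S_21 ≥ 17} + #{S_21 ≥ 18} = 232 + 22 = 254.
#{M_21 = 16} = 464 - 254 = 210.
P(M_21 = 16) = 210/2097152 = 105/1048576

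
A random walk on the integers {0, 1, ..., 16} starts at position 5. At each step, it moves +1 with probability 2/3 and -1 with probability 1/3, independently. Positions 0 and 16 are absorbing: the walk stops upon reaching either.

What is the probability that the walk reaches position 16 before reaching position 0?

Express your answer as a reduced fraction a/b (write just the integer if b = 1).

Biased walk: p = 2/3, q = 1/3, r = q/p = 1/2
Gambler's ruin: P(hit 16 before 0 | start at 5) = (1 - r^a)/(1 - r^N)
r^5 = 1/32; r^16 = 1/65536
P = (1 - 1/32) / (1 - 1/65536) = 31/32 / 65535/65536 = 63488/65535

Answer: 63488/65535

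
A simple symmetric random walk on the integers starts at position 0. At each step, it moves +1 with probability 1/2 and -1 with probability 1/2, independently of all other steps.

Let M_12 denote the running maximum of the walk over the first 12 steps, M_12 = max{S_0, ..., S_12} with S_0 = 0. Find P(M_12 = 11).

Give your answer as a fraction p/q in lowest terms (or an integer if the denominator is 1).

Let M_12 = max(S_0,...,S_12). Use the reflection principle: for j ≥ 1, #{paths with M_12 ≥ j} = #{S_12 ≥ j} + #{S_12 ≥ j+1}.
By reflection, #{M_12 ≥ 11} = #{S_12 ≥ 11} + #{S_12 ≥ 12} = 1 + 1 = 2.
#{M_12 ≥ 12} = #{S_12 ≥ 12} + #{S_12 ≥ 13} = 1 + 0 = 1.
#{M_12 = 11} = 2 - 1 = 1.
P(M_12 = 11) = 1/4096 = 1/4096

Answer: 1/4096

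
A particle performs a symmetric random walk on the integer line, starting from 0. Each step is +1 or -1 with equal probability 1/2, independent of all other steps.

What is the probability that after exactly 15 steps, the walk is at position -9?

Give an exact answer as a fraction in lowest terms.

Answer: 455/32768

Derivation:
To reach position -9 after 15 steps: need 3 steps of +1 and 12 of -1.
Favorable paths: C(15,3) = 455
Total paths: 2^15 = 32768
P = 455/32768 = 455/32768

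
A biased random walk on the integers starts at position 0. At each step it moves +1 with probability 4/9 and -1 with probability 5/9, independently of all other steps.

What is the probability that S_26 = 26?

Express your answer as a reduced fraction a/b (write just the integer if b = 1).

Answer: 4503599627370496/6461081889226673298932241

Derivation:
To reach position 26 after 26 steps: need 26 steps of +1 and 0 steps of -1.
Number of such sequences: C(26,26) = 1
Each has probability (4/9)^26 · (5/9)^0 = 4503599627370496/6461081889226673298932241
P = 1 · 4503599627370496/6461081889226673298932241 = 4503599627370496/6461081889226673298932241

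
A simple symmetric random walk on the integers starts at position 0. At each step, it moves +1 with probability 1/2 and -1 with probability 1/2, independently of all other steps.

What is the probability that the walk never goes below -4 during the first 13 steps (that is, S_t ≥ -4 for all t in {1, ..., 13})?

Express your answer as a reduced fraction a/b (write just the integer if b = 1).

Answer: 6721/8192

Derivation:
Let f(t,s) = #length-t paths at position s with S_1..S_t all ≥ -4.
f(t,s) = f(t-1,s-1) + f(t-1,s+1) for s ≥ -4; f(t,s) = 0 for s < -4.
t=0: f(0,0)=1
t=1: f(1,-1)=1 f(1,1)=1
t=2: f(2,-2)=1 f(2,0)=2 f(2,2)=1
t=3: f(3,-3)=1 f(3,-1)=3 f(3,1)=3 f(3,3)=1
t=4: f(4,-4)=1 f(4,-2)=4 f(4,0)=6 f(4,2)=4 f(4,4)=1
t=5: f(5,-3)=5 f(5,-1)=10 f(5,1)=10 f(5,3)=5 f(5,5)=1
t=6: f(6,-4)=5 f(6,-2)=15 f(6,0)=20 f(6,2)=15 f(6,4)=6 f(6,6)=1
t=7: f(7,-3)=20 f(7,-1)=35 f(7,1)=35 f(7,3)=21 f(7,5)=7 f(7,7)=1
t=8: f(8,-4)=20 f(8,-2)=55 f(8,0)=70 f(8,2)=56 f(8,4)=28 f(8,6)=8 f(8,8)=1
t=9: f(9,-3)=75 f(9,-1)=125 f(9,1)=126 f(9,3)=84 f(9,5)=36 f(9,7)=9 f(9,9)=1
t=10: f(10,-4)=75 f(10,-2)=200 f(10,0)=251 f(10,2)=210 f(10,4)=120 f(10,6)=45 f(10,8)=10 f(10,10)=1
t=11: f(11,-3)=275 f(11,-1)=451 f(11,1)=461 f(11,3)=330 f(11,5)=165 f(11,7)=55 f(11,9)=11 f(11,11)=1
t=12: f(12,-4)=275 f(12,-2)=726 f(12,0)=912 f(12,2)=791 f(12,4)=495 f(12,6)=220 f(12,8)=66 f(12,10)=12 f(12,12)=1
t=13: f(13,-3)=1001 f(13,-1)=1638 f(13,1)=1703 f(13,3)=1286 f(13,5)=715 f(13,7)=286 f(13,9)=78 f(13,11)=13 f(13,13)=1
Σ_s f(13,s) = 6721
P = 6721/8192 = 6721/8192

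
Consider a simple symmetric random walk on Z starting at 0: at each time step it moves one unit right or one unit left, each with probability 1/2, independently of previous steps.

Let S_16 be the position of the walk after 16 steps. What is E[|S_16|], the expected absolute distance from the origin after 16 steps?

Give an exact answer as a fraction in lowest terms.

S_16 takes values m ≡ 0 (mod 2) with |m| ≤ 16; P(S_16=m) = C(16,(16+m)/2)/2^16.
Total paths: 2^16 = 65536
Distribution: P(S=-16)=1/65536, P(S=-14)=16/65536, P(S=-12)=120/65536, P(S=-10)=560/65536, P(S=-8)=1820/65536, P(S=-6)=4368/65536, P(S=-4)=8008/65536, P(S=-2)=11440/65536, P(S=0)=12870/65536, P(S=2)=11440/65536, P(S=4)=8008/65536, P(S=6)=4368/65536, P(S=8)=1820/65536, P(S=10)=560/65536, P(S=12)=120/65536, P(S=14)=16/65536, P(S=16)=1/65536
E[|S_16|] = Σ_m |m|·P(S_16=m) = 205920/65536 = 6435/2048

Answer: 6435/2048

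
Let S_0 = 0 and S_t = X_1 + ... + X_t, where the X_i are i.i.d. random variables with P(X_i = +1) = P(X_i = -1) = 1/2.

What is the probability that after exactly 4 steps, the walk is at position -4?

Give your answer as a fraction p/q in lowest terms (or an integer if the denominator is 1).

To reach position -4 after 4 steps: need 0 steps of +1 and 4 of -1.
Favorable paths: C(4,0) = 1
Total paths: 2^4 = 16
P = 1/16 = 1/16

Answer: 1/16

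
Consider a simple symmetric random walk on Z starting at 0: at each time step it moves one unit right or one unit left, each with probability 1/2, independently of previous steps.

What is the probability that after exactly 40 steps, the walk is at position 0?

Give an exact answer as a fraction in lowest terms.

Answer: 34461632205/274877906944

Derivation:
To return to 0 after 40 steps: need exactly 20 steps of +1 and 20 of -1.
Favorable paths: C(40,20) = 137846528820
Total paths: 2^40 = 1099511627776
P = 137846528820/1099511627776 = 34461632205/274877906944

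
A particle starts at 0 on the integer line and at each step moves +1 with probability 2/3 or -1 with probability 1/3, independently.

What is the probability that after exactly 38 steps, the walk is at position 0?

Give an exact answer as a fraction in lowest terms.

To be at 0 after 38 steps: need exactly 19 steps of +1 and 19 of -1.
Number of such sequences: C(38,19) = 35345263800
Each has probability (2/3)^19 · (1/3)^19 = 524288/1350851717672992089
P = 35345263800 · 524288/1350851717672992089 = 6177032555724800/450283905890997363

Answer: 6177032555724800/450283905890997363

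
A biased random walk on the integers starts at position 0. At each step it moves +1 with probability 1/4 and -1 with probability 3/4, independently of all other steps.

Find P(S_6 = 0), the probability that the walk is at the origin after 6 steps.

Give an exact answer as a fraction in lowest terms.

To be at 0 after 6 steps: need exactly 3 steps of +1 and 3 of -1.
Number of such sequences: C(6,3) = 20
Each has probability (1/4)^3 · (3/4)^3 = 27/4096
P = 20 · 27/4096 = 135/1024

Answer: 135/1024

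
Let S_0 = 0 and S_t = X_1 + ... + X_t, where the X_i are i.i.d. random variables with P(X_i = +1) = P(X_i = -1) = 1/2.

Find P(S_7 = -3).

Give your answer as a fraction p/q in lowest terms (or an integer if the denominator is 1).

To reach position -3 after 7 steps: need 2 steps of +1 and 5 of -1.
Favorable paths: C(7,2) = 21
Total paths: 2^7 = 128
P = 21/128 = 21/128

Answer: 21/128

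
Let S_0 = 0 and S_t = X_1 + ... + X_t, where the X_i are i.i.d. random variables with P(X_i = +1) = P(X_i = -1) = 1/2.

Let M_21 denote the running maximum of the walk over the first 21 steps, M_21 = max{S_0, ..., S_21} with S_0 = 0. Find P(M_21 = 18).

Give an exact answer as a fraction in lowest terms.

Let M_21 = max(S_0,...,S_21). Use the reflection principle: for j ≥ 1, #{paths with M_21 ≥ j} = #{S_21 ≥ j} + #{S_21 ≥ j+1}.
By reflection, #{M_21 ≥ 18} = #{S_21 ≥ 18} + #{S_21 ≥ 19} = 22 + 22 = 44.
#{M_21 ≥ 19} = #{S_21 ≥ 19} + #{S_21 ≥ 20} = 22 + 1 = 23.
#{M_21 = 18} = 44 - 23 = 21.
P(M_21 = 18) = 21/2097152 = 21/2097152

Answer: 21/2097152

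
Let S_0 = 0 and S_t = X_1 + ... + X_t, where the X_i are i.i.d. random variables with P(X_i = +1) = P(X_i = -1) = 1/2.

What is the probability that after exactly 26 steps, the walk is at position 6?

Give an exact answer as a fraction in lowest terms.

To reach position 6 after 26 steps: need 16 steps of +1 and 10 of -1.
Favorable paths: C(26,16) = 5311735
Total paths: 2^26 = 67108864
P = 5311735/67108864 = 5311735/67108864

Answer: 5311735/67108864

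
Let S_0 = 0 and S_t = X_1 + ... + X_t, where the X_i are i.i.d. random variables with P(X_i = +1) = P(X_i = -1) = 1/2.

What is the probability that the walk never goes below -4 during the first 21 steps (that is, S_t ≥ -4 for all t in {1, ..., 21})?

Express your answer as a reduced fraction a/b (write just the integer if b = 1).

Answer: 748391/1048576

Derivation:
Let f(t,s) = #length-t paths at position s with S_1..S_t all ≥ -4.
f(t,s) = f(t-1,s-1) + f(t-1,s+1) for s ≥ -4; f(t,s) = 0 for s < -4.
t=0: f(0,0)=1
t=1: f(1,-1)=1 f(1,1)=1
t=2: f(2,-2)=1 f(2,0)=2 f(2,2)=1
t=3: f(3,-3)=1 f(3,-1)=3 f(3,1)=3 f(3,3)=1
t=4: f(4,-4)=1 f(4,-2)=4 f(4,0)=6 f(4,2)=4 f(4,4)=1
t=5: f(5,-3)=5 f(5,-1)=10 f(5,1)=10 f(5,3)=5 f(5,5)=1
t=6: f(6,-4)=5 f(6,-2)=15 f(6,0)=20 f(6,2)=15 f(6,4)=6 f(6,6)=1
t=7: f(7,-3)=20 f(7,-1)=35 f(7,1)=35 f(7,3)=21 f(7,5)=7 f(7,7)=1
t=8: f(8,-4)=20 f(8,-2)=55 f(8,0)=70 f(8,2)=56 f(8,4)=28 f(8,6)=8 f(8,8)=1
t=9: f(9,-3)=75 f(9,-1)=125 f(9,1)=126 f(9,3)=84 f(9,5)=36 f(9,7)=9 f(9,9)=1
t=10: f(10,-4)=75 f(10,-2)=200 f(10,0)=251 f(10,2)=210 f(10,4)=120 f(10,6)=45 f(10,8)=10 f(10,10)=1
t=11: f(11,-3)=275 f(11,-1)=451 f(11,1)=461 f(11,3)=330 f(11,5)=165 f(11,7)=55 f(11,9)=11 f(11,11)=1
t=12: f(12,-4)=275 f(12,-2)=726 f(12,0)=912 f(12,2)=791 f(12,4)=495 f(12,6)=220 f(12,8)=66 f(12,10)=12 f(12,12)=1
t=13: f(13,-3)=1001 f(13,-1)=1638 f(13,1)=1703 f(13,3)=1286 f(13,5)=715 f(13,7)=286 f(13,9)=78 f(13,11)=13 f(13,13)=1
t=14: f(14,-4)=1001 f(14,-2)=2639 f(14,0)=3341 f(14,2)=2989 f(14,4)=2001 f(14,6)=1001 f(14,8)=364 f(14,10)=91 f(14,12)=14 f(14,14)=1
t=15: f(15,-3)=3640 f(15,-1)=5980 f(15,1)=6330 f(15,3)=4990 f(15,5)=3002 f(15,7)=1365 f(15,9)=455 f(15,11)=105 f(15,13)=15 f(15,15)=1
t=16: f(16,-4)=3640 f(16,-2)=9620 f(16,0)=12310 f(16,2)=11320 f(16,4)=7992 f(16,6)=4367 f(16,8)=1820 f(16,10)=560 f(16,12)=120 f(16,14)=16 f(16,16)=1
t=17: f(17,-3)=13260 f(17,-1)=21930 f(17,1)=23630 f(17,3)=19312 f(17,5)=12359 f(17,7)=6187 f(17,9)=2380 f(17,11)=680 f(17,13)=136 f(17,15)=17 f(17,17)=1
t=18: f(18,-4)=13260 f(18,-2)=35190 f(18,0)=45560 f(18,2)=42942 f(18,4)=31671 f(18,6)=18546 f(18,8)=8567 f(18,10)=3060 f(18,12)=816 f(18,14)=153 f(18,16)=18 f(18,18)=1
t=19: f(19,-3)=48450 f(19,-1)=80750 f(19,1)=88502 f(19,3)=74613 f(19,5)=50217 f(19,7)=27113 f(19,9)=11627 f(19,11)=3876 f(19,13)=969 f(19,15)=171 f(19,17)=19 f(19,19)=1
t=20: f(20,-4)=48450 f(20,-2)=129200 f(20,0)=169252 f(20,2)=163115 f(20,4)=124830 f(20,6)=77330 f(20,8)=38740 f(20,10)=15503 f(20,12)=4845 f(20,14)=1140 f(20,16)=190 f(20,18)=20 f(20,20)=1
t=21: f(21,-3)=177650 f(21,-1)=298452 f(21,1)=332367 f(21,3)=287945 f(21,5)=202160 f(21,7)=116070 f(21,9)=54243 f(21,11)=20348 f(21,13)=5985 f(21,15)=1330 f(21,17)=210 f(21,19)=21 f(21,21)=1
Σ_s f(21,s) = 1496782
P = 1496782/2097152 = 748391/1048576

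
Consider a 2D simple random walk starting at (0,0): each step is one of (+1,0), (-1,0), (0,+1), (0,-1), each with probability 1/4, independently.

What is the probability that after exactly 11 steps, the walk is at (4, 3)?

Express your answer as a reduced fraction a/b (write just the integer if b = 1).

Answer: 12705/2097152

Derivation:
Let h be the number of horizontal steps (so 11-h are vertical). To end at (4,3) need (h+4)/2 right-steps and ((11-h)+3)/2 up-steps.
Sum over h with 4 ≤ h ≤ 8, h ≡ 0 (mod 2), 11-h ≡ 1 (mod 2):
h=4: C(11,4)·C(4,4)·C(7,5) = 330·1·21 = 6930
h=6: C(11,6)·C(6,5)·C(5,4) = 462·6·5 = 13860
h=8: C(11,8)·C(8,6)·C(3,3) = 165·28·1 = 4620
Total favorable: 25410
Total paths: 4^11 = 4194304
P = 25410/4194304 = 12705/2097152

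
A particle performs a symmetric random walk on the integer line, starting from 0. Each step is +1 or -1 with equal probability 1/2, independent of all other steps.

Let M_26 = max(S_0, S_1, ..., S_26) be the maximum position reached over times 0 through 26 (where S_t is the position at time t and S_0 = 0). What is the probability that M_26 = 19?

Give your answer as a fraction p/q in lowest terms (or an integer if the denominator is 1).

Answer: 325/8388608

Derivation:
Let M_26 = max(S_0,...,S_26). Use the reflection principle: for j ≥ 1, #{paths with M_26 ≥ j} = #{S_26 ≥ j} + #{S_26 ≥ j+1}.
By reflection, #{M_26 ≥ 19} = #{S_26 ≥ 19} + #{S_26 ≥ 20} = 2952 + 2952 = 5904.
#{M_26 ≥ 20} = #{S_26 ≥ 20} + #{S_26 ≥ 21} = 2952 + 352 = 3304.
#{M_26 = 19} = 5904 - 3304 = 2600.
P(M_26 = 19) = 2600/67108864 = 325/8388608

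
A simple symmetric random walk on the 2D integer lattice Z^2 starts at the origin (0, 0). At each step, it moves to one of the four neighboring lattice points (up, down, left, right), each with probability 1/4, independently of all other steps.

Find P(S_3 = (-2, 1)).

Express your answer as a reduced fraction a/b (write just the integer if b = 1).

Let h be the number of horizontal steps (so 3-h are vertical). To end at (-2,1) need (h-2)/2 right-steps and ((3-h)+1)/2 up-steps.
Sum over h with 2 ≤ h ≤ 2, h ≡ 0 (mod 2), 3-h ≡ 1 (mod 2):
h=2: C(3,2)·C(2,0)·C(1,1) = 3·1·1 = 3
Total favorable: 3
Total paths: 4^3 = 64
P = 3/64 = 3/64

Answer: 3/64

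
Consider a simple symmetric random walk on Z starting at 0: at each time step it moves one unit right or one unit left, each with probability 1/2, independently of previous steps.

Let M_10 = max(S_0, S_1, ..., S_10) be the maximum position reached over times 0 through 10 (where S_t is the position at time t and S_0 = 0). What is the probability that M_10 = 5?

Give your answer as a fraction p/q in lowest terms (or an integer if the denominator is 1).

Let M_10 = max(S_0,...,S_10). Use the reflection principle: for j ≥ 1, #{paths with M_10 ≥ j} = #{S_10 ≥ j} + #{S_10 ≥ j+1}.
By reflection, #{M_10 ≥ 5} = #{S_10 ≥ 5} + #{S_10 ≥ 6} = 56 + 56 = 112.
#{M_10 ≥ 6} = #{S_10 ≥ 6} + #{S_10 ≥ 7} = 56 + 11 = 67.
#{M_10 = 5} = 112 - 67 = 45.
P(M_10 = 5) = 45/1024 = 45/1024

Answer: 45/1024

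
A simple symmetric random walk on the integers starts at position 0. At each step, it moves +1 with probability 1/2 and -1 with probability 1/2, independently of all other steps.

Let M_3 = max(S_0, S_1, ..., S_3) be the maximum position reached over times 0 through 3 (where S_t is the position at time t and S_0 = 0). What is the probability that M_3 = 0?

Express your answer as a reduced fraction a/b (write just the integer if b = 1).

Answer: 3/8

Derivation:
Let M_3 = max(S_0,...,S_3). Use the reflection principle: for j ≥ 1, #{paths with M_3 ≥ j} = #{S_3 ≥ j} + #{S_3 ≥ j+1}.
P(M_3 ≥ 0) = 1 since S_0 = 0, so #{M_3 ≥ 0} = 8.
#{M_3 ≥ 1} = #{S_3 ≥ 1} + #{S_3 ≥ 2} = 4 + 1 = 5.
#{M_3 = 0} = 8 - 5 = 3.
P(M_3 = 0) = 3/8 = 3/8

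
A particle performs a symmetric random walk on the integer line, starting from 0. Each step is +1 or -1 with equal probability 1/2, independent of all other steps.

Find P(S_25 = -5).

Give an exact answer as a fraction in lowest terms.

To reach position -5 after 25 steps: need 10 steps of +1 and 15 of -1.
Favorable paths: C(25,10) = 3268760
Total paths: 2^25 = 33554432
P = 3268760/33554432 = 408595/4194304

Answer: 408595/4194304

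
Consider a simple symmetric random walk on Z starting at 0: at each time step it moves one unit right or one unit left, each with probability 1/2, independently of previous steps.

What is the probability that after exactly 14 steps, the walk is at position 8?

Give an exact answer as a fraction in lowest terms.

Answer: 91/4096

Derivation:
To reach position 8 after 14 steps: need 11 steps of +1 and 3 of -1.
Favorable paths: C(14,11) = 364
Total paths: 2^14 = 16384
P = 364/16384 = 91/4096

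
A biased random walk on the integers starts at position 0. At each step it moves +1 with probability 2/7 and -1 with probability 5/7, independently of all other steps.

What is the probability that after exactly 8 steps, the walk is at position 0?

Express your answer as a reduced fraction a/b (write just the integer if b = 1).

To be at 0 after 8 steps: need exactly 4 steps of +1 and 4 of -1.
Number of such sequences: C(8,4) = 70
Each has probability (2/7)^4 · (5/7)^4 = 10000/5764801
P = 70 · 10000/5764801 = 100000/823543

Answer: 100000/823543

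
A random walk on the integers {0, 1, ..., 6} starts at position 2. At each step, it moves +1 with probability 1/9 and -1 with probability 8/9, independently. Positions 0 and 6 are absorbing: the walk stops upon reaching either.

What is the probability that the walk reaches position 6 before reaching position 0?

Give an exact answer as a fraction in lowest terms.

Answer: 1/4161

Derivation:
Biased walk: p = 1/9, q = 8/9, r = q/p = 8
Gambler's ruin: P(hit 6 before 0 | start at 2) = (1 - r^a)/(1 - r^N)
r^2 = 64; r^6 = 262144
P = (1 - 64) / (1 - 262144) = -63 / -262143 = 1/4161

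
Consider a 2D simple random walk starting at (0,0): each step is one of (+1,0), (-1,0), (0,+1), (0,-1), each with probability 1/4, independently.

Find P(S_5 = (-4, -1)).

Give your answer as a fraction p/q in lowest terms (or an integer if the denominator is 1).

Answer: 5/1024

Derivation:
Let h be the number of horizontal steps (so 5-h are vertical). To end at (-4,-1) need (h-4)/2 right-steps and ((5-h)-1)/2 up-steps.
Sum over h with 4 ≤ h ≤ 4, h ≡ 0 (mod 2), 5-h ≡ 1 (mod 2):
h=4: C(5,4)·C(4,0)·C(1,0) = 5·1·1 = 5
Total favorable: 5
Total paths: 4^5 = 1024
P = 5/1024 = 5/1024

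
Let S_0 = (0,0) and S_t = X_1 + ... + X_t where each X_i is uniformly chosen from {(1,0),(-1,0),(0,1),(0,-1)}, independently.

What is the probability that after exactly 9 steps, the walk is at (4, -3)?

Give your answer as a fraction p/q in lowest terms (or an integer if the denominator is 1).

Answer: 567/131072

Derivation:
Let h be the number of horizontal steps (so 9-h are vertical). To end at (4,-3) need (h+4)/2 right-steps and ((9-h)-3)/2 up-steps.
Sum over h with 4 ≤ h ≤ 6, h ≡ 0 (mod 2), 9-h ≡ 1 (mod 2):
h=4: C(9,4)·C(4,4)·C(5,1) = 126·1·5 = 630
h=6: C(9,6)·C(6,5)·C(3,0) = 84·6·1 = 504
Total favorable: 1134
Total paths: 4^9 = 262144
P = 1134/262144 = 567/131072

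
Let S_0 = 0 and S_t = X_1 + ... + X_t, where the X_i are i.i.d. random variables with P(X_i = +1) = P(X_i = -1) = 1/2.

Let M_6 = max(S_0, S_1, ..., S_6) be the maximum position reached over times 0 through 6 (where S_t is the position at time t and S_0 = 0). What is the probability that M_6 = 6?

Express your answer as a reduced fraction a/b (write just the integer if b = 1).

Let M_6 = max(S_0,...,S_6). Use the reflection principle: for j ≥ 1, #{paths with M_6 ≥ j} = #{S_6 ≥ j} + #{S_6 ≥ j+1}.
By reflection, #{M_6 ≥ 6} = #{S_6 ≥ 6} + #{S_6 ≥ 7} = 1 + 0 = 1.
#{M_6 ≥ 7} = #{S_6 ≥ 7} + #{S_6 ≥ 8} = 0 + 0 = 0.
#{M_6 = 6} = 1 - 0 = 1.
P(M_6 = 6) = 1/64 = 1/64

Answer: 1/64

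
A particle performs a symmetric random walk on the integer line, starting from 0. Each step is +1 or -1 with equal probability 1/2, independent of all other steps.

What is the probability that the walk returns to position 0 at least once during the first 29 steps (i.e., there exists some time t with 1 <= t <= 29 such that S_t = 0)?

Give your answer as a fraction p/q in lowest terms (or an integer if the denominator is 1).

Count via complement. Let g(t,s) = #length-t paths at position s with S_1..S_t all ≠ 0.
g(t,s) = g(t-1,s-1) + g(t-1,s+1) for s ≠ 0; g(t,0) = 0.
t=0: g(0,0)=1
t=1: g(1,-1)=1 g(1,1)=1
t=2: g(2,-2)=1 g(2,2)=1
t=3: g(3,-3)=1 g(3,-1)=1 g(3,1)=1 g(3,3)=1
t=4: g(4,-4)=1 g(4,-2)=2 g(4,2)=2 g(4,4)=1
t=5: g(5,-5)=1 g(5,-3)=3 g(5,-1)=2 g(5,1)=2 g(5,3)=3 g(5,5)=1
t=6: g(6,-6)=1 g(6,-4)=4 g(6,-2)=5 g(6,2)=5 g(6,4)=4 g(6,6)=1
t=7: g(7,-7)=1 g(7,-5)=5 g(7,-3)=9 g(7,-1)=5 g(7,1)=5 g(7,3)=9 g(7,5)=5 g(7,7)=1
t=8: g(8,-8)=1 g(8,-6)=6 g(8,-4)=14 g(8,-2)=14 g(8,2)=14 g(8,4)=14 g(8,6)=6 g(8,8)=1
t=9: g(9,-9)=1 g(9,-7)=7 g(9,-5)=20 g(9,-3)=28 g(9,-1)=14 g(9,1)=14 g(9,3)=28 g(9,5)=20 g(9,7)=7 g(9,9)=1
t=10: g(10,-10)=1 g(10,-8)=8 g(10,-6)=27 g(10,-4)=48 g(10,-2)=42 g(10,2)=42 g(10,4)=48 g(10,6)=27 g(10,8)=8 g(10,10)=1
t=11: g(11,-11)=1 g(11,-9)=9 g(11,-7)=35 g(11,-5)=75 g(11,-3)=90 g(11,-1)=42 g(11,1)=42 g(11,3)=90 g(11,5)=75 g(11,7)=35 g(11,9)=9 g(11,11)=1
t=12: g(12,-12)=1 g(12,-10)=10 g(12,-8)=44 g(12,-6)=110 g(12,-4)=165 g(12,-2)=132 g(12,2)=132 g(12,4)=165 g(12,6)=110 g(12,8)=44 g(12,10)=10 g(12,12)=1
t=13: g(13,-13)=1 g(13,-11)=11 g(13,-9)=54 g(13,-7)=154 g(13,-5)=275 g(13,-3)=297 g(13,-1)=132 g(13,1)=132 g(13,3)=297 g(13,5)=275 g(13,7)=154 g(13,9)=54 g(13,11)=11 g(13,13)=1
t=14: g(14,-14)=1 g(14,-12)=12 g(14,-10)=65 g(14,-8)=208 g(14,-6)=429 g(14,-4)=572 g(14,-2)=429 g(14,2)=429 g(14,4)=572 g(14,6)=429 g(14,8)=208 g(14,10)=65 g(14,12)=12 g(14,14)=1
t=15: g(15,-15)=1 g(15,-13)=13 g(15,-11)=77 g(15,-9)=273 g(15,-7)=637 g(15,-5)=1001 g(15,-3)=1001 g(15,-1)=429 g(15,1)=429 g(15,3)=1001 g(15,5)=1001 g(15,7)=637 g(15,9)=273 g(15,11)=77 g(15,13)=13 g(15,15)=1
t=16: g(16,-16)=1 g(16,-14)=14 g(16,-12)=90 g(16,-10)=350 g(16,-8)=910 g(16,-6)=1638 g(16,-4)=2002 g(16,-2)=1430 g(16,2)=1430 g(16,4)=2002 g(16,6)=1638 g(16,8)=910 g(16,10)=350 g(16,12)=90 g(16,14)=14 g(16,16)=1
t=17: g(17,-17)=1 g(17,-15)=15 g(17,-13)=104 g(17,-11)=440 g(17,-9)=1260 g(17,-7)=2548 g(17,-5)=3640 g(17,-3)=3432 g(17,-1)=1430 g(17,1)=1430 g(17,3)=3432 g(17,5)=3640 g(17,7)=2548 g(17,9)=1260 g(17,11)=440 g(17,13)=104 g(17,15)=15 g(17,17)=1
t=18: g(18,-18)=1 g(18,-16)=16 g(18,-14)=119 g(18,-12)=544 g(18,-10)=1700 g(18,-8)=3808 g(18,-6)=6188 g(18,-4)=7072 g(18,-2)=4862 g(18,2)=4862 g(18,4)=7072 g(18,6)=6188 g(18,8)=3808 g(18,10)=1700 g(18,12)=544 g(18,14)=119 g(18,16)=16 g(18,18)=1
t=19: g(19,-19)=1 g(19,-17)=17 g(19,-15)=135 g(19,-13)=663 g(19,-11)=2244 g(19,-9)=5508 g(19,-7)=9996 g(19,-5)=13260 g(19,-3)=11934 g(19,-1)=4862 g(19,1)=4862 g(19,3)=11934 g(19,5)=13260 g(19,7)=9996 g(19,9)=5508 g(19,11)=2244 g(19,13)=663 g(19,15)=135 g(19,17)=17 g(19,19)=1
t=20: g(20,-20)=1 g(20,-18)=18 g(20,-16)=152 g(20,-14)=798 g(20,-12)=2907 g(20,-10)=7752 g(20,-8)=15504 g(20,-6)=23256 g(20,-4)=25194 g(20,-2)=16796 g(20,2)=16796 g(20,4)=25194 g(20,6)=23256 g(20,8)=15504 g(20,10)=7752 g(20,12)=2907 g(20,14)=798 g(20,16)=152 g(20,18)=18 g(20,20)=1
t=21: g(21,-21)=1 g(21,-19)=19 g(21,-17)=170 g(21,-15)=950 g(21,-13)=3705 g(21,-11)=10659 g(21,-9)=23256 g(21,-7)=38760 g(21,-5)=48450 g(21,-3)=41990 g(21,-1)=16796 g(21,1)=16796 g(21,3)=41990 g(21,5)=48450 g(21,7)=38760 g(21,9)=23256 g(21,11)=10659 g(21,13)=3705 g(21,15)=950 g(21,17)=170 g(21,19)=19 g(21,21)=1
t=22: g(22,-22)=1 g(22,-20)=20 g(22,-18)=189 g(22,-16)=1120 g(22,-14)=4655 g(22,-12)=14364 g(22,-10)=33915 g(22,-8)=62016 g(22,-6)=87210 g(22,-4)=90440 g(22,-2)=58786 g(22,2)=58786 g(22,4)=90440 g(22,6)=87210 g(22,8)=62016 g(22,10)=33915 g(22,12)=14364 g(22,14)=4655 g(22,16)=1120 g(22,18)=189 g(22,20)=20 g(22,22)=1
t=23: g(23,-23)=1 g(23,-21)=21 g(23,-19)=209 g(23,-17)=1309 g(23,-15)=5775 g(23,-13)=19019 g(23,-11)=48279 g(23,-9)=95931 g(23,-7)=149226 g(23,-5)=177650 g(23,-3)=149226 g(23,-1)=58786 g(23,1)=58786 g(23,3)=149226 g(23,5)=177650 g(23,7)=149226 g(23,9)=95931 g(23,11)=48279 g(23,13)=19019 g(23,15)=5775 g(23,17)=1309 g(23,19)=209 g(23,21)=21 g(23,23)=1
t=24: g(24,-24)=1 g(24,-22)=22 g(24,-20)=230 g(24,-18)=1518 g(24,-16)=7084 g(24,-14)=24794 g(24,-12)=67298 g(24,-10)=144210 g(24,-8)=245157 g(24,-6)=326876 g(24,-4)=326876 g(24,-2)=208012 g(24,2)=208012 g(24,4)=326876 g(24,6)=326876 g(24,8)=245157 g(24,10)=144210 g(24,12)=67298 g(24,14)=24794 g(24,16)=7084 g(24,18)=1518 g(24,20)=230 g(24,22)=22 g(24,24)=1
t=25: g(25,-25)=1 g(25,-23)=23 g(25,-21)=252 g(25,-19)=1748 g(25,-17)=8602 g(25,-15)=31878 g(25,-13)=92092 g(25,-11)=211508 g(25,-9)=389367 g(25,-7)=572033 g(25,-5)=653752 g(25,-3)=534888 g(25,-1)=208012 g(25,1)=208012 g(25,3)=534888 g(25,5)=653752 g(25,7)=572033 g(25,9)=389367 g(25,11)=211508 g(25,13)=92092 g(25,15)=31878 g(25,17)=8602 g(25,19)=1748 g(25,21)=252 g(25,23)=23 g(25,25)=1
t=26: g(26,-26)=1 g(26,-24)=24 g(26,-22)=275 g(26,-20)=2000 g(26,-18)=10350 g(26,-16)=40480 g(26,-14)=123970 g(26,-12)=303600 g(26,-10)=600875 g(26,-8)=961400 g(26,-6)=1225785 g(26,-4)=1188640 g(26,-2)=742900 g(26,2)=742900 g(26,4)=1188640 g(26,6)=1225785 g(26,8)=961400 g(26,10)=600875 g(26,12)=303600 g(26,14)=123970 g(26,16)=40480 g(26,18)=10350 g(26,20)=2000 g(26,22)=275 g(26,24)=24 g(26,26)=1
t=27: g(27,-27)=1 g(27,-25)=25 g(27,-23)=299 g(27,-21)=2275 g(27,-19)=12350 g(27,-17)=50830 g(27,-15)=164450 g(27,-13)=427570 g(27,-11)=904475 g(27,-9)=1562275 g(27,-7)=2187185 g(27,-5)=2414425 g(27,-3)=1931540 g(27,-1)=742900 g(27,1)=742900 g(27,3)=1931540 g(27,5)=2414425 g(27,7)=2187185 g(27,9)=1562275 g(27,11)=904475 g(27,13)=427570 g(27,15)=164450 g(27,17)=50830 g(27,19)=12350 g(27,21)=2275 g(27,23)=299 g(27,25)=25 g(27,27)=1
t=28: g(28,-28)=1 g(28,-26)=26 g(28,-24)=324 g(28,-22)=2574 g(28,-20)=14625 g(28,-18)=63180 g(28,-16)=215280 g(28,-14)=592020 g(28,-12)=1332045 g(28,-10)=2466750 g(28,-8)=3749460 g(28,-6)=4601610 g(28,-4)=4345965 g(28,-2)=2674440 g(28,2)=2674440 g(28,4)=4345965 g(28,6)=4601610 g(28,8)=3749460 g(28,10)=2466750 g(28,12)=1332045 g(28,14)=592020 g(28,16)=215280 g(28,18)=63180 g(28,20)=14625 g(28,22)=2574 g(28,24)=324 g(28,26)=26 g(28,28)=1
t=29: g(29,-29)=1 g(29,-27)=27 g(29,-25)=350 g(29,-23)=2898 g(29,-21)=17199 g(29,-19)=77805 g(29,-17)=278460 g(29,-15)=807300 g(29,-13)=1924065 g(29,-11)=3798795 g(29,-9)=6216210 g(29,-7)=8351070 g(29,-5)=8947575 g(29,-3)=7020405 g(29,-1)=2674440 g(29,1)=2674440 g(29,3)=7020405 g(29,5)=8947575 g(29,7)=8351070 g(29,9)=6216210 g(29,11)=3798795 g(29,13)=1924065 g(29,15)=807300 g(29,17)=278460 g(29,19)=77805 g(29,21)=17199 g(29,23)=2898 g(29,25)=350 g(29,27)=27 g(29,29)=1
Paths never hitting 0: Σ_s g(29,s) = 80233200
Paths hitting 0: 2^29 - 80233200 = 456637712
P = 456637712/536870912 = 28539857/33554432

Answer: 28539857/33554432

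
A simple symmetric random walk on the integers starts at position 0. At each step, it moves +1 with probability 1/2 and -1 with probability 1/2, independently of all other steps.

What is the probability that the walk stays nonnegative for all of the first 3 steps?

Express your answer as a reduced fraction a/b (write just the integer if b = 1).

Answer: 3/8

Derivation:
Let f(t,s) = #length-t paths at position s with S_1..S_t all ≥ 0.
f(t,s) = f(t-1,s-1) + f(t-1,s+1) for s ≥ 0; f(t,s) = 0 for s < 0.
t=0: f(0,0)=1
t=1: f(1,1)=1
t=2: f(2,0)=1 f(2,2)=1
t=3: f(3,1)=2 f(3,3)=1
Σ_s f(3,s) = 3
P = 3/8 = 3/8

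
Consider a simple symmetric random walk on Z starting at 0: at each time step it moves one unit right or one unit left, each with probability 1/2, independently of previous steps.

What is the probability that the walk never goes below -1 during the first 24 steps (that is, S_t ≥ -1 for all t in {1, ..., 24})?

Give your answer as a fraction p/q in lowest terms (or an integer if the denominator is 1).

Answer: 1300075/4194304

Derivation:
Let f(t,s) = #length-t paths at position s with S_1..S_t all ≥ -1.
f(t,s) = f(t-1,s-1) + f(t-1,s+1) for s ≥ -1; f(t,s) = 0 for s < -1.
t=0: f(0,0)=1
t=1: f(1,-1)=1 f(1,1)=1
t=2: f(2,0)=2 f(2,2)=1
t=3: f(3,-1)=2 f(3,1)=3 f(3,3)=1
t=4: f(4,0)=5 f(4,2)=4 f(4,4)=1
t=5: f(5,-1)=5 f(5,1)=9 f(5,3)=5 f(5,5)=1
t=6: f(6,0)=14 f(6,2)=14 f(6,4)=6 f(6,6)=1
t=7: f(7,-1)=14 f(7,1)=28 f(7,3)=20 f(7,5)=7 f(7,7)=1
t=8: f(8,0)=42 f(8,2)=48 f(8,4)=27 f(8,6)=8 f(8,8)=1
t=9: f(9,-1)=42 f(9,1)=90 f(9,3)=75 f(9,5)=35 f(9,7)=9 f(9,9)=1
t=10: f(10,0)=132 f(10,2)=165 f(10,4)=110 f(10,6)=44 f(10,8)=10 f(10,10)=1
t=11: f(11,-1)=132 f(11,1)=297 f(11,3)=275 f(11,5)=154 f(11,7)=54 f(11,9)=11 f(11,11)=1
t=12: f(12,0)=429 f(12,2)=572 f(12,4)=429 f(12,6)=208 f(12,8)=65 f(12,10)=12 f(12,12)=1
t=13: f(13,-1)=429 f(13,1)=1001 f(13,3)=1001 f(13,5)=637 f(13,7)=273 f(13,9)=77 f(13,11)=13 f(13,13)=1
t=14: f(14,0)=1430 f(14,2)=2002 f(14,4)=1638 f(14,6)=910 f(14,8)=350 f(14,10)=90 f(14,12)=14 f(14,14)=1
t=15: f(15,-1)=1430 f(15,1)=3432 f(15,3)=3640 f(15,5)=2548 f(15,7)=1260 f(15,9)=440 f(15,11)=104 f(15,13)=15 f(15,15)=1
t=16: f(16,0)=4862 f(16,2)=7072 f(16,4)=6188 f(16,6)=3808 f(16,8)=1700 f(16,10)=544 f(16,12)=119 f(16,14)=16 f(16,16)=1
t=17: f(17,-1)=4862 f(17,1)=11934 f(17,3)=13260 f(17,5)=9996 f(17,7)=5508 f(17,9)=2244 f(17,11)=663 f(17,13)=135 f(17,15)=17 f(17,17)=1
t=18: f(18,0)=16796 f(18,2)=25194 f(18,4)=23256 f(18,6)=15504 f(18,8)=7752 f(18,10)=2907 f(18,12)=798 f(18,14)=152 f(18,16)=18 f(18,18)=1
t=19: f(19,-1)=16796 f(19,1)=41990 f(19,3)=48450 f(19,5)=38760 f(19,7)=23256 f(19,9)=10659 f(19,11)=3705 f(19,13)=950 f(19,15)=170 f(19,17)=19 f(19,19)=1
t=20: f(20,0)=58786 f(20,2)=90440 f(20,4)=87210 f(20,6)=62016 f(20,8)=33915 f(20,10)=14364 f(20,12)=4655 f(20,14)=1120 f(20,16)=189 f(20,18)=20 f(20,20)=1
t=21: f(21,-1)=58786 f(21,1)=149226 f(21,3)=177650 f(21,5)=149226 f(21,7)=95931 f(21,9)=48279 f(21,11)=19019 f(21,13)=5775 f(21,15)=1309 f(21,17)=209 f(21,19)=21 f(21,21)=1
t=22: f(22,0)=208012 f(22,2)=326876 f(22,4)=326876 f(22,6)=245157 f(22,8)=144210 f(22,10)=67298 f(22,12)=24794 f(22,14)=7084 f(22,16)=1518 f(22,18)=230 f(22,20)=22 f(22,22)=1
t=23: f(23,-1)=208012 f(23,1)=534888 f(23,3)=653752 f(23,5)=572033 f(23,7)=389367 f(23,9)=211508 f(23,11)=92092 f(23,13)=31878 f(23,15)=8602 f(23,17)=1748 f(23,19)=252 f(23,21)=23 f(23,23)=1
t=24: f(24,0)=742900 f(24,2)=1188640 f(24,4)=1225785 f(24,6)=961400 f(24,8)=600875 f(24,10)=303600 f(24,12)=123970 f(24,14)=40480 f(24,16)=10350 f(24,18)=2000 f(24,20)=275 f(24,22)=24 f(24,24)=1
Σ_s f(24,s) = 5200300
P = 5200300/16777216 = 1300075/4194304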